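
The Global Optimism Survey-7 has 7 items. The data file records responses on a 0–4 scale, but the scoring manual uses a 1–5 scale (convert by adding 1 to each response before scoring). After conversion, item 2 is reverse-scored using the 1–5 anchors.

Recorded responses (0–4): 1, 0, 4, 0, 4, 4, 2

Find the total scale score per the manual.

26

Convert to 1–5: 2, 1, 5, 1, 5, 5, 3
Reverse-coded (reverse-coded value = 6 − response):
  item 2: 6 − 1 = 5
Scored: 2, 5, 5, 1, 5, 5, 3
Total = 26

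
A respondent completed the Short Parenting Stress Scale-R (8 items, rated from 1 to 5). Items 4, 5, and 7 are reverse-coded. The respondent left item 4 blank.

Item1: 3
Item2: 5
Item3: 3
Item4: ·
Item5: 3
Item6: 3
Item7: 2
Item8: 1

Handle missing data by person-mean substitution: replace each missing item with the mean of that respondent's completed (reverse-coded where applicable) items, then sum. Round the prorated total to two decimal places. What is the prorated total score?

Reverse-coded (on a 1–5 scale, reversed = 6 − raw):
  item 5: 6 − 3 = 3
  item 7: 6 − 2 = 4
Completed scored items (7 of 8): 3, 5, 3, 3, 3, 4, 1; sum = 22.
Person mean = 22 / 7 ≈ 3.1429
Prorated total = (22 / 7) × 8 = 25.14 (to 2 dp)

25.14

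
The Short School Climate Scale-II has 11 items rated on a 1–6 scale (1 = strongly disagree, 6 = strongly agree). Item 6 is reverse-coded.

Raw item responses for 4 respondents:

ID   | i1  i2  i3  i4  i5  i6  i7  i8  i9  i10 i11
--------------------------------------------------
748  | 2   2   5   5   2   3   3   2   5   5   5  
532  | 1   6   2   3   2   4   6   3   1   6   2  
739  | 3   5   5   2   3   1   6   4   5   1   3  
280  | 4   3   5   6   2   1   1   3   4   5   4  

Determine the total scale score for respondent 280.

Respondent 280 raw: 4, 3, 5, 6, 2, 1, 1, 3, 4, 5, 4.
Reverse-coded (reverse-coded value = 7 − response):
  item 1: 4
  item 2: 3
  item 3: 5
  item 4: 6
  item 5: 2
  item 6: 7 − 1 = 6
  item 7: 1
  item 8: 3
  item 9: 4
  item 10: 5
  item 11: 4
Sum = 4 + 3 + 5 + 6 + 2 + 6 + 1 + 3 + 4 + 5 + 4 = 43

43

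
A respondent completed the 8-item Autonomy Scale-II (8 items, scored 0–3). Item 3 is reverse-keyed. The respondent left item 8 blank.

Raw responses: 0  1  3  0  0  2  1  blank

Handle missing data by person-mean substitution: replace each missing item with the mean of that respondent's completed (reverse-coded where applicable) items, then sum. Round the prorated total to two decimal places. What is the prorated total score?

4.57

Reverse-coded (on a 0–3 scale, reversed = 3 − raw):
  item 3: 3 − 3 = 0
Completed scored items (7 of 8): 0, 1, 0, 0, 0, 2, 1; sum = 4.
Person mean = 4 / 7 ≈ 0.5714
Prorated total = (4 / 7) × 8 = 4.57 (to 2 dp)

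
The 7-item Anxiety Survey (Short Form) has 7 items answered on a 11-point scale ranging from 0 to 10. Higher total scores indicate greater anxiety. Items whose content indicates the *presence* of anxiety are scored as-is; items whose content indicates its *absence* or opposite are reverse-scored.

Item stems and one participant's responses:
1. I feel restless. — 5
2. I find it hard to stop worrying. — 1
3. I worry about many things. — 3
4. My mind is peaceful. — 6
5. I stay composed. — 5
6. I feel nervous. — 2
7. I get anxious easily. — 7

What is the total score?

27

Items 4, 5 describe the absence/opposite of anxiety → reverse-score.
on a 0–10 scale, reversed = 10 − raw.
  item 1: 5
  item 2: 1
  item 3: 3
  item 4: 10 − 6 = 4
  item 5: 10 − 5 = 5
  item 6: 2
  item 7: 7
Total = 5 + 1 + 3 + 4 + 5 + 2 + 7 = 27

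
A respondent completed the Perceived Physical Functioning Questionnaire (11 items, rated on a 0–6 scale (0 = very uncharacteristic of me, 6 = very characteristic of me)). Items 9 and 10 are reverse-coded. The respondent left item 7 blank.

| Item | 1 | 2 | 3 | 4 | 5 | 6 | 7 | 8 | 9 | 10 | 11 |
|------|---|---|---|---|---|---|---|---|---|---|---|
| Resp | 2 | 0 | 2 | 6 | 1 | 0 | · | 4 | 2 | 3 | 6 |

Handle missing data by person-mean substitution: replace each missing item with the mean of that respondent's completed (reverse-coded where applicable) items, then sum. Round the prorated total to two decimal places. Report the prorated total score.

30.80

Reverse-coded (on a 0–6 scale, reversed = 6 − raw):
  item 9: 6 − 2 = 4
  item 10: 6 − 3 = 3
Completed scored items (10 of 11): 2, 0, 2, 6, 1, 0, 4, 4, 3, 6; sum = 28.
Person mean = 28 / 10 ≈ 2.8000
Prorated total = (28 / 10) × 11 = 30.80 (to 2 dp)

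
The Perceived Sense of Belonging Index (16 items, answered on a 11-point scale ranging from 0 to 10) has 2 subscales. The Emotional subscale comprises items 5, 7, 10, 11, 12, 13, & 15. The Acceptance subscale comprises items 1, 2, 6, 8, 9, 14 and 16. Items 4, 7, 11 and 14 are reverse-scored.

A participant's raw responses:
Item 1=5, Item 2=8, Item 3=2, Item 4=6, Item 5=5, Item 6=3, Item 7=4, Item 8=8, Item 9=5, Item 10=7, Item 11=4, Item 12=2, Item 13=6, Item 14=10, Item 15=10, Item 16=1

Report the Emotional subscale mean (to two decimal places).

Emotional items: 5, 7, 10, 11, 12, 13, 15.
Of these, items 7 & 11 are reverse-scored; reversed = (0+10) − raw = 10 − raw.
  item 5: 5
  item 7: 10 − 4 = 6
  item 10: 7
  item 11: 10 − 4 = 6
  item 12: 2
  item 13: 6
  item 15: 10
Sum = 5 + 6 + 7 + 6 + 2 + 6 + 10 = 42
Mean = 42 / 7 = 6.00

6.00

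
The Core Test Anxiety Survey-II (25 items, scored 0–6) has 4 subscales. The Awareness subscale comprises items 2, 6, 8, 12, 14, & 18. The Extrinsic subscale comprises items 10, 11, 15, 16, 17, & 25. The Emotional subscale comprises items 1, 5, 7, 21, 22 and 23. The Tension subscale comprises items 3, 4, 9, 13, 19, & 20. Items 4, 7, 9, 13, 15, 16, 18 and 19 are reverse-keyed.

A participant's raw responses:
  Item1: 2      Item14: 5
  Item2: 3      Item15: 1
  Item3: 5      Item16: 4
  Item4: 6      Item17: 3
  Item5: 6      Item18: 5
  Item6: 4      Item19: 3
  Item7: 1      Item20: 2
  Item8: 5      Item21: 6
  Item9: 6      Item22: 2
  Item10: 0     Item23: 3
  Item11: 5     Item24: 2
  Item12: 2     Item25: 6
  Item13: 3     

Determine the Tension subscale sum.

Tension items: 3, 4, 9, 13, 19, 20.
Of these, items 4, 9, 13 and 19 are reverse-keyed; reversed = (0+6) − raw = 6 − raw.
  item 3: 5
  item 4: 6 − 6 = 0
  item 9: 6 − 6 = 0
  item 13: 6 − 3 = 3
  item 19: 6 − 3 = 3
  item 20: 2
Sum = 5 + 0 + 0 + 3 + 3 + 2 = 13

13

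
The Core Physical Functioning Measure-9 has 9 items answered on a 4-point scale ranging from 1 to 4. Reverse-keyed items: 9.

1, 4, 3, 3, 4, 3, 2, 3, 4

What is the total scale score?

24

Reverse-coded items (on a 1–4 scale, reversed = 5 − raw):
  item 9: 5 − 4 = 1
Scored responses: 1, 4, 3, 3, 4, 3, 2, 3, 1
Total = 1 + 4 + 3 + 3 + 4 + 3 + 2 + 3 + 1 = 24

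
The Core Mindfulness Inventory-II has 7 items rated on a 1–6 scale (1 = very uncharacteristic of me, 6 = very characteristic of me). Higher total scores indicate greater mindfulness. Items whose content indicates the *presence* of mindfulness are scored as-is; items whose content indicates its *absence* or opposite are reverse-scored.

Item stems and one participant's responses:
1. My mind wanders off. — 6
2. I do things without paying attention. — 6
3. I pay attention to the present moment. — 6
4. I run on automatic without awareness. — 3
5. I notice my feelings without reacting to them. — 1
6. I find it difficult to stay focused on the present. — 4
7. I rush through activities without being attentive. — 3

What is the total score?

20

Items 1, 2, 4, 6, 7 describe the absence/opposite of mindfulness → reverse-score.
reversed = (1+6) − raw = 7 − raw.
  item 1: 7 − 6 = 1
  item 2: 7 − 6 = 1
  item 3: 6
  item 4: 7 − 3 = 4
  item 5: 1
  item 6: 7 − 4 = 3
  item 7: 7 − 3 = 4
Total = 1 + 1 + 6 + 4 + 1 + 3 + 4 = 20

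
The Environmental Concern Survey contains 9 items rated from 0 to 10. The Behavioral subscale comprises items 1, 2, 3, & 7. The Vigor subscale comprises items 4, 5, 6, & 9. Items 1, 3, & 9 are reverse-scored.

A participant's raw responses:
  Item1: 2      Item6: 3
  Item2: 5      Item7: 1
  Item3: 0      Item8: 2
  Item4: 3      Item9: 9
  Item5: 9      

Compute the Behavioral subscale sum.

Behavioral items: 1, 2, 3, 7.
Of these, items 1 and 3 are reverse-scored; reversed = (0+10) − raw = 10 − raw.
  item 1: 10 − 2 = 8
  item 2: 5
  item 3: 10 − 0 = 10
  item 7: 1
Sum = 8 + 5 + 10 + 1 = 24

24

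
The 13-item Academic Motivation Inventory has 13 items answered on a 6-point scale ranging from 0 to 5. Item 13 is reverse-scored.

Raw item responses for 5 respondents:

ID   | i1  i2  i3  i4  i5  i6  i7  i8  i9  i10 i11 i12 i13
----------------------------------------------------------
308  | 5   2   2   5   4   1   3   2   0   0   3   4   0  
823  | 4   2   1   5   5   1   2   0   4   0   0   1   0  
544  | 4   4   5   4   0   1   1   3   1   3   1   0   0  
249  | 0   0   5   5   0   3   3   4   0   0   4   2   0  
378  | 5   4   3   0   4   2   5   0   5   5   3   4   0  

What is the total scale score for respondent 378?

45

Respondent 378 raw: 5, 4, 3, 0, 4, 2, 5, 0, 5, 5, 3, 4, 0.
Reverse-coded (reversed = (0+5) − raw = 5 − raw):
  item 1: 5
  item 2: 4
  item 3: 3
  item 4: 0
  item 5: 4
  item 6: 2
  item 7: 5
  item 8: 0
  item 9: 5
  item 10: 5
  item 11: 3
  item 12: 4
  item 13: 5 − 0 = 5
Sum = 5 + 4 + 3 + 0 + 4 + 2 + 5 + 0 + 5 + 5 + 3 + 4 + 5 = 45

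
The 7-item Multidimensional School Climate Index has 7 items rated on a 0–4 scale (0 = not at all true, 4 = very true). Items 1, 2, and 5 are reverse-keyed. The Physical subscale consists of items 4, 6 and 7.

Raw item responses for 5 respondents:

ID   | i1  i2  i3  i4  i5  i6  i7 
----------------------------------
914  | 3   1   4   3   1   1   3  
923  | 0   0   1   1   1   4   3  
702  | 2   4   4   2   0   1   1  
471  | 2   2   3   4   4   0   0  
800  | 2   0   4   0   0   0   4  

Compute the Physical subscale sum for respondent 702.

Respondent 702 raw: 2, 4, 4, 2, 0, 1, 1.
Physical items: 4, 6, 7.
Reverse-coded (reverse-coded value = 4 − response):
  item 4: 2
  item 6: 1
  item 7: 1
Sum = 2 + 1 + 1 = 4

4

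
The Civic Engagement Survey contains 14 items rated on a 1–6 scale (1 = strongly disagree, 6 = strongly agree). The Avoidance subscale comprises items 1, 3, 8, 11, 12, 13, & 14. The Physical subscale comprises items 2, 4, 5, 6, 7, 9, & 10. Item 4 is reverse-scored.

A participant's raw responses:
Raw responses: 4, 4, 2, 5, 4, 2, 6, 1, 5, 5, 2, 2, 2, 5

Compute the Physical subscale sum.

Physical items: 2, 4, 5, 6, 7, 9, 10.
Of these, item 4 is reverse-scored; reversed = (1+6) − raw = 7 − raw.
  item 2: 4
  item 4: 7 − 5 = 2
  item 5: 4
  item 6: 2
  item 7: 6
  item 9: 5
  item 10: 5
Sum = 4 + 2 + 4 + 2 + 6 + 5 + 5 = 28

28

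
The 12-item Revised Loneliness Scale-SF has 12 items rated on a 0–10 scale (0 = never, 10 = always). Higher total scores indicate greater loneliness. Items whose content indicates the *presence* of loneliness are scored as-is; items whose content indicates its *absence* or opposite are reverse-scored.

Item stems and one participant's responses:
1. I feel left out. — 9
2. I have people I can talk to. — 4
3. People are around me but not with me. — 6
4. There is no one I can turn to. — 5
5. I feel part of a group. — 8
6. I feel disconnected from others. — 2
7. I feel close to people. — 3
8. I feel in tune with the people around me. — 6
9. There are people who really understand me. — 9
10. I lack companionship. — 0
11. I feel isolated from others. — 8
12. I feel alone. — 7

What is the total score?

Items 2, 5, 7, 8, 9 describe the absence/opposite of loneliness → reverse-score.
on a 0–10 scale, reversed = 10 − raw.
  item 1: 9
  item 2: 10 − 4 = 6
  item 3: 6
  item 4: 5
  item 5: 10 − 8 = 2
  item 6: 2
  item 7: 10 − 3 = 7
  item 8: 10 − 6 = 4
  item 9: 10 − 9 = 1
  item 10: 0
  item 11: 8
  item 12: 7
Total = 9 + 6 + 6 + 5 + 2 + 2 + 7 + 4 + 1 + 0 + 8 + 7 = 57

57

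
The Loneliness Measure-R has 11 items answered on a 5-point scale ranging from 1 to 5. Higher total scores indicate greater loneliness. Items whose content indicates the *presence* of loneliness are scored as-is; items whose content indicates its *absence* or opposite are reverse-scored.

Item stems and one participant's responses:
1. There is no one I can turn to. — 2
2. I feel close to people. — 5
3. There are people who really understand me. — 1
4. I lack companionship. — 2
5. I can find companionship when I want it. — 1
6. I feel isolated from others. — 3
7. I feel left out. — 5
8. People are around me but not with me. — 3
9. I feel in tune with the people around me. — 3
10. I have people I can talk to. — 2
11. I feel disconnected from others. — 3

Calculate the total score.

36

Items 2, 3, 5, 9, 10 describe the absence/opposite of loneliness → reverse-score.
on a 1–5 scale, reversed = 6 − raw.
  item 1: 2
  item 2: 6 − 5 = 1
  item 3: 6 − 1 = 5
  item 4: 2
  item 5: 6 − 1 = 5
  item 6: 3
  item 7: 5
  item 8: 3
  item 9: 6 − 3 = 3
  item 10: 6 − 2 = 4
  item 11: 3
Total = 2 + 1 + 5 + 2 + 5 + 3 + 5 + 3 + 3 + 4 + 3 = 36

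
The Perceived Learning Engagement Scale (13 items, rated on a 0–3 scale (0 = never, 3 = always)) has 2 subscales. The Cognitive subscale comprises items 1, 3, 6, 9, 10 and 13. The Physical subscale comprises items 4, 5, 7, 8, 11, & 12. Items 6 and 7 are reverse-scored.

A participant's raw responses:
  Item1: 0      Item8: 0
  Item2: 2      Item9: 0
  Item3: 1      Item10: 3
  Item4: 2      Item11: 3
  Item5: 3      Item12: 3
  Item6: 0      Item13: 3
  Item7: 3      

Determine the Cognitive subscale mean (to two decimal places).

Cognitive items: 1, 3, 6, 9, 10, 13.
Of these, item 6 is reverse-scored; on a 0–3 scale, reversed = 3 − raw.
  item 1: 0
  item 3: 1
  item 6: 3 − 0 = 3
  item 9: 0
  item 10: 3
  item 13: 3
Sum = 0 + 1 + 3 + 0 + 3 + 3 = 10
Mean = 10 / 6 = 1.67

1.67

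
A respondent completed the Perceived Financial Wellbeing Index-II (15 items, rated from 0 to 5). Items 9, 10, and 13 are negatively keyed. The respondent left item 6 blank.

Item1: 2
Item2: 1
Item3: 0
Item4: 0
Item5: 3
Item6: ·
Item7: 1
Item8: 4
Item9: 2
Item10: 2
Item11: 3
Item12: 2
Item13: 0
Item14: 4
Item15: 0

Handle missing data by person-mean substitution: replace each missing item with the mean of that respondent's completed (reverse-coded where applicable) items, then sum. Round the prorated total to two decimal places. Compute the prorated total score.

33.21

Reverse-coded (reversed = (0+5) − raw = 5 − raw):
  item 9: 5 − 2 = 3
  item 10: 5 − 2 = 3
  item 13: 5 − 0 = 5
Completed scored items (14 of 15): 2, 1, 0, 0, 3, 1, 4, 3, 3, 3, 2, 5, 4, 0; sum = 31.
Person mean = 31 / 14 ≈ 2.2143
Prorated total = (31 / 14) × 15 = 33.21 (to 2 dp)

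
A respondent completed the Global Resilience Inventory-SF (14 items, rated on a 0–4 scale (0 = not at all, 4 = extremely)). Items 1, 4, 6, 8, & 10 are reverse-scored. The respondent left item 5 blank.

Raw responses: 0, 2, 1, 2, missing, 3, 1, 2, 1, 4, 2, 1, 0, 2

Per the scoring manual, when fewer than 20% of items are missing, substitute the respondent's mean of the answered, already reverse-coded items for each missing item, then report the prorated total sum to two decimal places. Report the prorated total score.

Reverse-coded (reversed = (0+4) − raw = 4 − raw):
  item 1: 4 − 0 = 4
  item 4: 4 − 2 = 2
  item 6: 4 − 3 = 1
  item 8: 4 − 2 = 2
  item 10: 4 − 4 = 0
Completed scored items (13 of 14): 4, 2, 1, 2, 1, 1, 2, 1, 0, 2, 1, 0, 2; sum = 19.
Person mean = 19 / 13 ≈ 1.4615
Prorated total = (19 / 13) × 14 = 20.46 (to 2 dp)

20.46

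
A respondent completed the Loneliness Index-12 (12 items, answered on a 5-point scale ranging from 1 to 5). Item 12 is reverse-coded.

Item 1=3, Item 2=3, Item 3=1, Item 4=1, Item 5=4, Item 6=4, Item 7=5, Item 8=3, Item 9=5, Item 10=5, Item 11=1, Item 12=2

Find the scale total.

39

Reversing item 12 with 6 − raw:
Total = 3 + 3 + 1 + 1 + 4 + 4 + 5 + 3 + 5 + 5 + 1 + (6−2)
      = 3 + 3 + 1 + 1 + 4 + 4 + 5 + 3 + 5 + 5 + 1 + 4 = 39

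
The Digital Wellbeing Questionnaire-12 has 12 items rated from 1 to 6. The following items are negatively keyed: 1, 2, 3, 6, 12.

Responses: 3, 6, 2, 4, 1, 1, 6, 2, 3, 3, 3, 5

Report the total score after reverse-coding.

40

Raw sum = 39. Negatively keyed items: 1, 2, 3, 6, 12; their raw sum = 17.
Each reversal replaces raw with 7 − raw, changing the total by 7 − 2·raw per item.
Total = 39 + 5·7 − 2·17 = 39 + 35 − 34 = 40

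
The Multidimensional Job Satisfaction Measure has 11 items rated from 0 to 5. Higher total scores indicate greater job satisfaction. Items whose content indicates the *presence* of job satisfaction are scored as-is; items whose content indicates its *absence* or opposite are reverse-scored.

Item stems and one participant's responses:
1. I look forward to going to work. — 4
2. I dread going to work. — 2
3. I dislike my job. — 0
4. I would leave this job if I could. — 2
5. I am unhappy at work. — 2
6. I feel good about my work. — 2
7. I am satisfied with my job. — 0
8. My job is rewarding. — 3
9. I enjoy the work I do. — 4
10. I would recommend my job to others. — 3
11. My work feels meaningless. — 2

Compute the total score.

Items 2, 3, 4, 5, 11 describe the absence/opposite of job satisfaction → reverse-score.
reversed = (0+5) − raw = 5 − raw.
  item 1: 4
  item 2: 5 − 2 = 3
  item 3: 5 − 0 = 5
  item 4: 5 − 2 = 3
  item 5: 5 − 2 = 3
  item 6: 2
  item 7: 0
  item 8: 3
  item 9: 4
  item 10: 3
  item 11: 5 − 2 = 3
Total = 4 + 3 + 5 + 3 + 3 + 2 + 0 + 3 + 4 + 3 + 3 = 33

33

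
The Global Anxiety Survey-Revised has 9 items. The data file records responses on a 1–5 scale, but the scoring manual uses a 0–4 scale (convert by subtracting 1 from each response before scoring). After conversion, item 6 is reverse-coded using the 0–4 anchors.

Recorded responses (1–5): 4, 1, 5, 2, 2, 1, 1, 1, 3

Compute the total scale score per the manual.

Convert to 0–4: 3, 0, 4, 1, 1, 0, 0, 0, 2
Reverse-coded (reversed = (0+4) − raw = 4 − raw):
  item 6: 4 − 0 = 4
Scored: 3, 0, 4, 1, 1, 4, 0, 0, 2
Total = 15

15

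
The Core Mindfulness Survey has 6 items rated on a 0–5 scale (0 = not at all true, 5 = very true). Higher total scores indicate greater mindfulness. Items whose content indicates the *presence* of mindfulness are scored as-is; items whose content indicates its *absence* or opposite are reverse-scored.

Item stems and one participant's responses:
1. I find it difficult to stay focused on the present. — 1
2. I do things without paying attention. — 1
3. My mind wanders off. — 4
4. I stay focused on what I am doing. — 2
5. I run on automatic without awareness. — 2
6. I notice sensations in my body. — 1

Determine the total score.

Items 1, 2, 3, 5 describe the absence/opposite of mindfulness → reverse-score.
reversed = (0+5) − raw = 5 − raw.
  item 1: 5 − 1 = 4
  item 2: 5 − 1 = 4
  item 3: 5 − 4 = 1
  item 4: 2
  item 5: 5 − 2 = 3
  item 6: 1
Total = 4 + 4 + 1 + 2 + 3 + 1 = 15

15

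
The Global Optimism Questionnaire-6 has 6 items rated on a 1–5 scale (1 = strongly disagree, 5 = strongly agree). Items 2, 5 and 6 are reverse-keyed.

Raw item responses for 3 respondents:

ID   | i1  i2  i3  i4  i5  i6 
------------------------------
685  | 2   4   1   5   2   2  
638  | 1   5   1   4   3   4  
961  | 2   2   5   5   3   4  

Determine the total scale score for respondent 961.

Respondent 961 raw: 2, 2, 5, 5, 3, 4.
Reverse-coded (reversed = (1+5) − raw = 6 − raw):
  item 1: 2
  item 2: 6 − 2 = 4
  item 3: 5
  item 4: 5
  item 5: 6 − 3 = 3
  item 6: 6 − 4 = 2
Sum = 2 + 4 + 5 + 5 + 3 + 2 = 21

21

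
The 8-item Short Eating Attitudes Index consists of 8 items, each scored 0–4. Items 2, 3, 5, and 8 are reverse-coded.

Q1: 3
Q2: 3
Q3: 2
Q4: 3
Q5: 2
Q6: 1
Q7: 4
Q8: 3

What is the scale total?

Raw sum = 21. Reverse-coded items: 2, 3, 5, 8; their raw sum = 10.
Each reversal replaces raw with 4 − raw, changing the total by 4 − 2·raw per item.
Total = 21 + 4·4 − 2·10 = 21 + 16 − 20 = 17

17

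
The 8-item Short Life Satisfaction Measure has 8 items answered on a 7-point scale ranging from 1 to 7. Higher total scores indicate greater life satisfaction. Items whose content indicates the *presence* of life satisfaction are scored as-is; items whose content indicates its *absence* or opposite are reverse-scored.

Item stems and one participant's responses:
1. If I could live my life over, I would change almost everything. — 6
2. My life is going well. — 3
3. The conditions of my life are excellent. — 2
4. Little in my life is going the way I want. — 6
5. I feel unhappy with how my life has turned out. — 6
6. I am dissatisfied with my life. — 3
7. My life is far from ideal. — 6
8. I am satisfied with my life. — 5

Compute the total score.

23

Items 1, 4, 5, 6, 7 describe the absence/opposite of life satisfaction → reverse-score.
reversed = (1+7) − raw = 8 − raw.
  item 1: 8 − 6 = 2
  item 2: 3
  item 3: 2
  item 4: 8 − 6 = 2
  item 5: 8 − 6 = 2
  item 6: 8 − 3 = 5
  item 7: 8 − 6 = 2
  item 8: 5
Total = 2 + 3 + 2 + 2 + 2 + 5 + 2 + 5 = 23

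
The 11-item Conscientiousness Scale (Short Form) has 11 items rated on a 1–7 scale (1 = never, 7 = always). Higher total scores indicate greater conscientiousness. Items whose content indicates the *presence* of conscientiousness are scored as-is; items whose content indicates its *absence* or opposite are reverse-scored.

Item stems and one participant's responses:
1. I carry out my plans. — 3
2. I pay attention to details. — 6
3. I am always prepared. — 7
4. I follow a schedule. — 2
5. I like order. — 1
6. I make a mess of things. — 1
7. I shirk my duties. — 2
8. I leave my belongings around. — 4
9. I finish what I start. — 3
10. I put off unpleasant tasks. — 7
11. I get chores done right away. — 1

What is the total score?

41

Items 6, 7, 8, 10 describe the absence/opposite of conscientiousness → reverse-score.
reversed = (1+7) − raw = 8 − raw.
  item 1: 3
  item 2: 6
  item 3: 7
  item 4: 2
  item 5: 1
  item 6: 8 − 1 = 7
  item 7: 8 − 2 = 6
  item 8: 8 − 4 = 4
  item 9: 3
  item 10: 8 − 7 = 1
  item 11: 1
Total = 3 + 6 + 7 + 2 + 1 + 7 + 6 + 4 + 3 + 1 + 1 = 41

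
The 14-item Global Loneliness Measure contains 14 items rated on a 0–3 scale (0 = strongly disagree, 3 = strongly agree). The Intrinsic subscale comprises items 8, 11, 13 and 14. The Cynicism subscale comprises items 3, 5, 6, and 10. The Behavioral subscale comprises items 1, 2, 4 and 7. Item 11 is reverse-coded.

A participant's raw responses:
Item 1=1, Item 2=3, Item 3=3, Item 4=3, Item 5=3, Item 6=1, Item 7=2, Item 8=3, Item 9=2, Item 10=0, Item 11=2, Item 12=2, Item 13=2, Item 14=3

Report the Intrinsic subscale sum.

9

Intrinsic items: 8, 11, 13, 14.
Of these, item 11 is reverse-coded; reverse-coded value = 3 − response.
  item 8: 3
  item 11: 3 − 2 = 1
  item 13: 2
  item 14: 3
Sum = 3 + 1 + 2 + 3 = 9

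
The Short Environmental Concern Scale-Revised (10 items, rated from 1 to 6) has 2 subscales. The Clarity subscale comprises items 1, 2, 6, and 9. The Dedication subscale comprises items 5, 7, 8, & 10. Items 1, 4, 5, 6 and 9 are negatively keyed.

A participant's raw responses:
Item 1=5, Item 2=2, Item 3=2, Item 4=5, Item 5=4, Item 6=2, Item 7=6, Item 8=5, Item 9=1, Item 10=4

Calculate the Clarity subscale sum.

Clarity items: 1, 2, 6, 9.
Of these, items 1, 6, & 9 are negatively keyed; on a 1–6 scale, reversed = 7 − raw.
  item 1: 7 − 5 = 2
  item 2: 2
  item 6: 7 − 2 = 5
  item 9: 7 − 1 = 6
Sum = 2 + 2 + 5 + 6 = 15

15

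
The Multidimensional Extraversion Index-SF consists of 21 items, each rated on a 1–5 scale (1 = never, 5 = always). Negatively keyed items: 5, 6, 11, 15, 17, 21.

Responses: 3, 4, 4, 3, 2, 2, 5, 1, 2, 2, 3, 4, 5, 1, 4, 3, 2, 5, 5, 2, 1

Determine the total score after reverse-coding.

Apply reverse scoring (reversed = (1+5) − raw = 6 − raw):
  item 5: 6 − 2 = 4
  item 6: 6 − 2 = 4
  item 11: 6 − 3 = 3
  item 15: 6 − 4 = 2
  item 17: 6 − 2 = 4
  item 21: 6 − 1 = 5
Scored responses: 3, 4, 4, 3, 4, 4, 5, 1, 2, 2, 3, 4, 5, 1, 2, 3, 4, 5, 5, 2, 5
Total = 3 + 4 + 4 + 3 + 4 + 4 + 5 + 1 + 2 + 2 + 3 + 4 + 5 + 1 + 2 + 3 + 4 + 5 + 5 + 2 + 5 = 71

71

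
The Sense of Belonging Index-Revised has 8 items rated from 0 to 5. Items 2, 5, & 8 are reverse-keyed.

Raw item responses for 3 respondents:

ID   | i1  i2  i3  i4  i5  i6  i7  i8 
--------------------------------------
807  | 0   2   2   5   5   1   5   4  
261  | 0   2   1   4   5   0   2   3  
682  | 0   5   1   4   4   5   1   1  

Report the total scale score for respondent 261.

Respondent 261 raw: 0, 2, 1, 4, 5, 0, 2, 3.
Reverse-coded (reversed = (0+5) − raw = 5 − raw):
  item 1: 0
  item 2: 5 − 2 = 3
  item 3: 1
  item 4: 4
  item 5: 5 − 5 = 0
  item 6: 0
  item 7: 2
  item 8: 5 − 3 = 2
Sum = 0 + 3 + 1 + 4 + 0 + 0 + 2 + 2 = 12

12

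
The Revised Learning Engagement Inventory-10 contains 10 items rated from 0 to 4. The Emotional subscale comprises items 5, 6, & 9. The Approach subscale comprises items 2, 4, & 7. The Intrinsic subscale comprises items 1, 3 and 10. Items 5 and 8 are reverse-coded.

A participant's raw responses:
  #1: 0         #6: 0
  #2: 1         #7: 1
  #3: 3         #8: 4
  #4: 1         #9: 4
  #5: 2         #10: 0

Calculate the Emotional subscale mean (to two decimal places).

2.00

Emotional items: 5, 6, 9.
Of these, item 5 is reverse-coded; reverse-coded value = 4 − response.
  item 5: 4 − 2 = 2
  item 6: 0
  item 9: 4
Sum = 2 + 0 + 4 = 6
Mean = 6 / 3 = 2.00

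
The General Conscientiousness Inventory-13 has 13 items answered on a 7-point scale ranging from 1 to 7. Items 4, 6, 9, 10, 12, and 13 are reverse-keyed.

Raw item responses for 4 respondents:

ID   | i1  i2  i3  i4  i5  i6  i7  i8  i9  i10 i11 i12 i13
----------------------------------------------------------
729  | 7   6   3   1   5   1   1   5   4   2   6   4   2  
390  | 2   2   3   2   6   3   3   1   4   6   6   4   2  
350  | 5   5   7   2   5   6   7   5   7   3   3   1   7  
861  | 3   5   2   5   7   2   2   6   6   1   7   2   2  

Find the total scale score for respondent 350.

Respondent 350 raw: 5, 5, 7, 2, 5, 6, 7, 5, 7, 3, 3, 1, 7.
Reverse-coded (reverse-coded value = 8 − response):
  item 1: 5
  item 2: 5
  item 3: 7
  item 4: 8 − 2 = 6
  item 5: 5
  item 6: 8 − 6 = 2
  item 7: 7
  item 8: 5
  item 9: 8 − 7 = 1
  item 10: 8 − 3 = 5
  item 11: 3
  item 12: 8 − 1 = 7
  item 13: 8 − 7 = 1
Sum = 5 + 5 + 7 + 6 + 5 + 2 + 7 + 5 + 1 + 5 + 3 + 7 + 1 = 59

59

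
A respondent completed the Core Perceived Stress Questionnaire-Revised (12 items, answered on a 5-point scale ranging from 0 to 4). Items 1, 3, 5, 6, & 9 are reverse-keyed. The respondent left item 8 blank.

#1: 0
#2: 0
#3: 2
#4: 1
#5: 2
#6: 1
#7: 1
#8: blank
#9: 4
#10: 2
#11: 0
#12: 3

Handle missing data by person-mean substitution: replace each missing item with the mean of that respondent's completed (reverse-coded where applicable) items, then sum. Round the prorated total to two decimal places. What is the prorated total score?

Reverse-coded (reversed = (0+4) − raw = 4 − raw):
  item 1: 4 − 0 = 4
  item 3: 4 − 2 = 2
  item 5: 4 − 2 = 2
  item 6: 4 − 1 = 3
  item 9: 4 − 4 = 0
Completed scored items (11 of 12): 4, 0, 2, 1, 2, 3, 1, 0, 2, 0, 3; sum = 18.
Person mean = 18 / 11 ≈ 1.6364
Prorated total = (18 / 11) × 12 = 19.64 (to 2 dp)

19.64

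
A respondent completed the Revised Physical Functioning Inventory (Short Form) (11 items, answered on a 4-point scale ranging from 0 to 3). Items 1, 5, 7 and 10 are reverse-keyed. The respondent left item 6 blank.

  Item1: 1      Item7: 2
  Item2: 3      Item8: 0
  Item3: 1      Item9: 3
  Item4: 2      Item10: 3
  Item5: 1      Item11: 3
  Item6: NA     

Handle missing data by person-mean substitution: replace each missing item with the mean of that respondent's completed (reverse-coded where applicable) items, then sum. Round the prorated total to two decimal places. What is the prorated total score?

Reverse-coded (reversed = (0+3) − raw = 3 − raw):
  item 1: 3 − 1 = 2
  item 5: 3 − 1 = 2
  item 7: 3 − 2 = 1
  item 10: 3 − 3 = 0
Completed scored items (10 of 11): 2, 3, 1, 2, 2, 1, 0, 3, 0, 3; sum = 17.
Person mean = 17 / 10 ≈ 1.7000
Prorated total = (17 / 10) × 11 = 18.70 (to 2 dp)

18.70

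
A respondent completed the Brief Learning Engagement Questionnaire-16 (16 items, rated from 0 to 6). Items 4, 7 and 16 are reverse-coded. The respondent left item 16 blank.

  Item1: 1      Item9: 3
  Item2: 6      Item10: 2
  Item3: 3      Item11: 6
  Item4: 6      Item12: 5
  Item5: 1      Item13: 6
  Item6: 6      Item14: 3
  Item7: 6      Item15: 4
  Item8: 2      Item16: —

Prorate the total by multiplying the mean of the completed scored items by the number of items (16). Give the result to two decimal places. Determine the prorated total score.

51.20

Reverse-coded (on a 0–6 scale, reversed = 6 − raw):
  item 4: 6 − 6 = 0
  item 7: 6 − 6 = 0
Completed scored items (15 of 16): 1, 6, 3, 0, 1, 6, 0, 2, 3, 2, 6, 5, 6, 3, 4; sum = 48.
Person mean = 48 / 15 ≈ 3.2000
Prorated total = (48 / 15) × 16 = 51.20 (to 2 dp)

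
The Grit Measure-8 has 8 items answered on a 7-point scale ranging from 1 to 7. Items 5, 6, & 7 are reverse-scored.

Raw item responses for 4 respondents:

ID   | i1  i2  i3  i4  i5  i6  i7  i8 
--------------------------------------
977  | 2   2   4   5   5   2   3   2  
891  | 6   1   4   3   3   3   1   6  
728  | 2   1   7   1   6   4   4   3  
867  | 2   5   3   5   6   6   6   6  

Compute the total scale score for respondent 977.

29

Respondent 977 raw: 2, 2, 4, 5, 5, 2, 3, 2.
Reverse-coded (reverse-coded value = 8 − response):
  item 1: 2
  item 2: 2
  item 3: 4
  item 4: 5
  item 5: 8 − 5 = 3
  item 6: 8 − 2 = 6
  item 7: 8 − 3 = 5
  item 8: 2
Sum = 2 + 2 + 4 + 5 + 3 + 6 + 5 + 2 = 29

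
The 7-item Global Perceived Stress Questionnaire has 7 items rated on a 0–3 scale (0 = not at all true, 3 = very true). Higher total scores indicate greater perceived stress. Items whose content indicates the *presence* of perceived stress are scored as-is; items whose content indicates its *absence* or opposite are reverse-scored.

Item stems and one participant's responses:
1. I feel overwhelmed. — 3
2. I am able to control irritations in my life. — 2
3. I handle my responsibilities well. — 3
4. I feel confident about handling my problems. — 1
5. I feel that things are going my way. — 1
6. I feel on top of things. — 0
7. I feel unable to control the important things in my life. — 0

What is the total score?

Items 2, 3, 4, 5, 6 describe the absence/opposite of perceived stress → reverse-score.
reverse-coded value = 3 − response.
  item 1: 3
  item 2: 3 − 2 = 1
  item 3: 3 − 3 = 0
  item 4: 3 − 1 = 2
  item 5: 3 − 1 = 2
  item 6: 3 − 0 = 3
  item 7: 0
Total = 3 + 1 + 0 + 2 + 2 + 3 + 0 = 11

11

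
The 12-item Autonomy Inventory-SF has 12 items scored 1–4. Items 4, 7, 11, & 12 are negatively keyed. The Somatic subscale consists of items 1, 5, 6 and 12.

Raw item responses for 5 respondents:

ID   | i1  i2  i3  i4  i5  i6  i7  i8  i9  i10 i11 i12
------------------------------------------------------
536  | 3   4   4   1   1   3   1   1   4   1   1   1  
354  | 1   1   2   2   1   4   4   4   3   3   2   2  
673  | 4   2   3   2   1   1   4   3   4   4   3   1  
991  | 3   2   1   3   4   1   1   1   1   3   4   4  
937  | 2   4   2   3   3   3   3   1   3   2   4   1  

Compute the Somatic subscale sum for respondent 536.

Respondent 536 raw: 3, 4, 4, 1, 1, 3, 1, 1, 4, 1, 1, 1.
Somatic items: 1, 5, 6, 12.
Reverse-coded (reverse-coded value = 5 − response):
  item 1: 3
  item 5: 1
  item 6: 3
  item 12: 5 − 1 = 4
Sum = 3 + 1 + 3 + 4 = 11

11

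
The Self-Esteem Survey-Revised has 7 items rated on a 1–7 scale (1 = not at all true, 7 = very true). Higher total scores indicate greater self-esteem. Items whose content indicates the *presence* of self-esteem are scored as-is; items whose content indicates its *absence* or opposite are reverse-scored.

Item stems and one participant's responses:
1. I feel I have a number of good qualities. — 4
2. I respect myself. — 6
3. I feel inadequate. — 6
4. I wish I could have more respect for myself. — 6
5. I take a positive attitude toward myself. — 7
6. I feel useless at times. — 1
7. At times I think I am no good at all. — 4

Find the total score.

32

Items 3, 4, 6, 7 describe the absence/opposite of self-esteem → reverse-score.
reverse-coded value = 8 − response.
  item 1: 4
  item 2: 6
  item 3: 8 − 6 = 2
  item 4: 8 − 6 = 2
  item 5: 7
  item 6: 8 − 1 = 7
  item 7: 8 − 4 = 4
Total = 4 + 6 + 2 + 2 + 7 + 7 + 4 = 32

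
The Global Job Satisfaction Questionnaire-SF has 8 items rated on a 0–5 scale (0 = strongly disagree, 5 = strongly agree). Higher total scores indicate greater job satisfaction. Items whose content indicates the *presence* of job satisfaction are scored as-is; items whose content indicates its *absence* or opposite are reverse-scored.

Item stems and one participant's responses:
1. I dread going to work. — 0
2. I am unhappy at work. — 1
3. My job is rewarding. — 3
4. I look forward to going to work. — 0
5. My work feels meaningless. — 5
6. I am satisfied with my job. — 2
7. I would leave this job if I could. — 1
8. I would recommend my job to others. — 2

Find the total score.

20

Items 1, 2, 5, 7 describe the absence/opposite of job satisfaction → reverse-score.
reverse-coded value = 5 − response.
  item 1: 5 − 0 = 5
  item 2: 5 − 1 = 4
  item 3: 3
  item 4: 0
  item 5: 5 − 5 = 0
  item 6: 2
  item 7: 5 − 1 = 4
  item 8: 2
Total = 5 + 4 + 3 + 0 + 0 + 2 + 4 + 2 = 20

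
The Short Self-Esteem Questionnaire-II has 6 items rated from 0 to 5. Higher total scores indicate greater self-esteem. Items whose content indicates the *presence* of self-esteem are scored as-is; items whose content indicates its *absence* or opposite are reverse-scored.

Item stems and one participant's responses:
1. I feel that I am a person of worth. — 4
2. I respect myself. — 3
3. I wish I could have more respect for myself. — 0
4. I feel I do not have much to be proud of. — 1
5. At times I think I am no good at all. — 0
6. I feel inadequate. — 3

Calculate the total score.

23

Items 3, 4, 5, 6 describe the absence/opposite of self-esteem → reverse-score.
reversed = (0+5) − raw = 5 − raw.
  item 1: 4
  item 2: 3
  item 3: 5 − 0 = 5
  item 4: 5 − 1 = 4
  item 5: 5 − 0 = 5
  item 6: 5 − 3 = 2
Total = 4 + 3 + 5 + 4 + 5 + 2 = 23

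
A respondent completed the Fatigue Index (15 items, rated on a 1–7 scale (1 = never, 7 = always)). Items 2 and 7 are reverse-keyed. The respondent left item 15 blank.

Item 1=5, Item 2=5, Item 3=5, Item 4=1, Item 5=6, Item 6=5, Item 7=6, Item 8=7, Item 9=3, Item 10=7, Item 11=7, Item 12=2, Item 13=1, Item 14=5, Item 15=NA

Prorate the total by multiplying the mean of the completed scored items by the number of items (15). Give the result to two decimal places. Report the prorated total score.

63.21

Reverse-coded (reversed = (1+7) − raw = 8 − raw):
  item 2: 8 − 5 = 3
  item 7: 8 − 6 = 2
Completed scored items (14 of 15): 5, 3, 5, 1, 6, 5, 2, 7, 3, 7, 7, 2, 1, 5; sum = 59.
Person mean = 59 / 14 ≈ 4.2143
Prorated total = (59 / 14) × 15 = 63.21 (to 2 dp)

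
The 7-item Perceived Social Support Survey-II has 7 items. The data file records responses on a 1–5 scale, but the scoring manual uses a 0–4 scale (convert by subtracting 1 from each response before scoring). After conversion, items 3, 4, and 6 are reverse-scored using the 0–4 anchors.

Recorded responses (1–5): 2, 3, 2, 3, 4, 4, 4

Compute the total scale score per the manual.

Convert to 0–4: 1, 2, 1, 2, 3, 3, 3
Reverse-coded (on a 0–4 scale, reversed = 4 − raw):
  item 3: 4 − 1 = 3
  item 4: 4 − 2 = 2
  item 6: 4 − 3 = 1
Scored: 1, 2, 3, 2, 3, 1, 3
Total = 15

15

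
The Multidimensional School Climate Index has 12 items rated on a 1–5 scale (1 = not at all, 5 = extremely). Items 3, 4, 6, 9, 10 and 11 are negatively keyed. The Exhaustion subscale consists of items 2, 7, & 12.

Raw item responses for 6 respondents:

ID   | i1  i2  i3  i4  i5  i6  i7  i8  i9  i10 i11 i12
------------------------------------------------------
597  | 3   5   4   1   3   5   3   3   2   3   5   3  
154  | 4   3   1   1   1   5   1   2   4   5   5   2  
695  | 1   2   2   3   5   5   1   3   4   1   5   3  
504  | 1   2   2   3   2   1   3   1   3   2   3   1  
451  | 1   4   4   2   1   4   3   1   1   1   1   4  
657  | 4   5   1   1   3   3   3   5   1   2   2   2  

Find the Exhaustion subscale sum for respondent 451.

Respondent 451 raw: 1, 4, 4, 2, 1, 4, 3, 1, 1, 1, 1, 4.
Exhaustion items: 2, 7, 12.
Reverse-coded (reversed = (1+5) − raw = 6 − raw):
  item 2: 4
  item 7: 3
  item 12: 4
Sum = 4 + 3 + 4 = 11

11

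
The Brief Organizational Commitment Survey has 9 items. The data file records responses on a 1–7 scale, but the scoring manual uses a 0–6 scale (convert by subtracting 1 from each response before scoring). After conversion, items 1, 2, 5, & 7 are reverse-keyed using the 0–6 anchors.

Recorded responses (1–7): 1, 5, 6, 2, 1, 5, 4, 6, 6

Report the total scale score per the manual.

Convert to 0–6: 0, 4, 5, 1, 0, 4, 3, 5, 5
Reverse-coded (on a 0–6 scale, reversed = 6 − raw):
  item 1: 6 − 0 = 6
  item 2: 6 − 4 = 2
  item 5: 6 − 0 = 6
  item 7: 6 − 3 = 3
Scored: 6, 2, 5, 1, 6, 4, 3, 5, 5
Total = 37

37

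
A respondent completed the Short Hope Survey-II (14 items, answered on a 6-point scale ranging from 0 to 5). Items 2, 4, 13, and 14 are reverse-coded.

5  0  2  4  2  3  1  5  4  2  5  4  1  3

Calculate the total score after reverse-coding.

Apply reverse scoring (on a 0–5 scale, reversed = 5 − raw):
  item 2: 5 − 0 = 5
  item 4: 5 − 4 = 1
  item 13: 5 − 1 = 4
  item 14: 5 − 3 = 2
After reverse-coding: 5, 5, 2, 1, 2, 3, 1, 5, 4, 2, 5, 4, 4, 2
Total = 5 + 5 + 2 + 1 + 2 + 3 + 1 + 5 + 4 + 2 + 5 + 4 + 4 + 2 = 45

45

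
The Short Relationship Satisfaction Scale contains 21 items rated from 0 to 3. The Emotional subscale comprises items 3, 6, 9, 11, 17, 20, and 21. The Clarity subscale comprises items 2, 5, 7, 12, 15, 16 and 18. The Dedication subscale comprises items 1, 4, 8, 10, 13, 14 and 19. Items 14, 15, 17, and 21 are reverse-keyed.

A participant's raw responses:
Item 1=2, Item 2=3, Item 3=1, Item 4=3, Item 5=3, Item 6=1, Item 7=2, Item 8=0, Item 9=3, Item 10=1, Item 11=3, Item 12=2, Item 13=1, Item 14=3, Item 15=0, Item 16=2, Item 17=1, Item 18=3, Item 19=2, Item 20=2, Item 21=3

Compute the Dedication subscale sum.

9

Dedication items: 1, 4, 8, 10, 13, 14, 19.
Of these, item 14 is reverse-keyed; on a 0–3 scale, reversed = 3 − raw.
  item 1: 2
  item 4: 3
  item 8: 0
  item 10: 1
  item 13: 1
  item 14: 3 − 3 = 0
  item 19: 2
Sum = 2 + 3 + 0 + 1 + 1 + 0 + 2 = 9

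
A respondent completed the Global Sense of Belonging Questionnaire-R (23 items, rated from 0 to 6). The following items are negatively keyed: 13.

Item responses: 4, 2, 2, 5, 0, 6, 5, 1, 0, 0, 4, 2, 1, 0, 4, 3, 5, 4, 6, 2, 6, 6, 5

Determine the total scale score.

77

Raw sum = 73. Negatively keyed items: 13; their raw sum = 1.
Each reversal replaces raw with 6 − raw, changing the total by 6 − 2·raw per item.
Total = 73 + 1·6 − 2·1 = 73 + 6 − 2 = 77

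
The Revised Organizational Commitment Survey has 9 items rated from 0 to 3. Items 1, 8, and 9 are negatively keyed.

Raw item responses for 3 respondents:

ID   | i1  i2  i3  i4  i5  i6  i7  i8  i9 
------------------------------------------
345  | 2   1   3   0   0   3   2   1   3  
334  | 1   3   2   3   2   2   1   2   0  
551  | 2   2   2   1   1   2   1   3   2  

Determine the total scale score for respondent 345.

12

Respondent 345 raw: 2, 1, 3, 0, 0, 3, 2, 1, 3.
Reverse-coded (reverse-coded value = 3 − response):
  item 1: 3 − 2 = 1
  item 2: 1
  item 3: 3
  item 4: 0
  item 5: 0
  item 6: 3
  item 7: 2
  item 8: 3 − 1 = 2
  item 9: 3 − 3 = 0
Sum = 1 + 1 + 3 + 0 + 0 + 3 + 2 + 2 + 0 = 12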